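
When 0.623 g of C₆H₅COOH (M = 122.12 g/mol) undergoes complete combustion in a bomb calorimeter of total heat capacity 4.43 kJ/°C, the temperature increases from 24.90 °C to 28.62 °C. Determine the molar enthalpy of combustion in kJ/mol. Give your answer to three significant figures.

ΔH = -3230 kJ/mol

ΔT = 28.62 − 24.90 = 3.72 °C
q_cal = C_cal × ΔT = 4.43 × 3.72 = 16.4796 kJ
n = 0.623 / 122.12 = 0.005102 mol
q_rxn = −q_cal = -16.4796 kJ
ΔH = -16.4796 / 0.005102 = -3230 kJ/mol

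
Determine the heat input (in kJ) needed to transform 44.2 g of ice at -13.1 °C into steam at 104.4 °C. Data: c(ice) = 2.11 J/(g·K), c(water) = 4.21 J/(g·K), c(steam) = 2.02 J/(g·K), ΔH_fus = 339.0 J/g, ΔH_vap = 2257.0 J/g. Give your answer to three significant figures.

q1 (heat ice -13.1→0.0 °C): 44.2 × 2.11 × 13.1 = 1222 J
q2 (melt at 0 °C): 44.2 × 339.0 = 14984 J
q3 (heat water 0.0→100.0 °C): 44.2 × 4.21 × 100.0 = 18608 J
q4 (vaporize at 100 °C): 44.2 × 2257.0 = 99759 J
q5 (heat steam 100.0→104.4 °C): 44.2 × 2.02 × 4.4 = 393 J
Total: 1222 + 14984 + 18608 + 99759 + 393 = 134966 J = 135 kJ

q = 135 kJ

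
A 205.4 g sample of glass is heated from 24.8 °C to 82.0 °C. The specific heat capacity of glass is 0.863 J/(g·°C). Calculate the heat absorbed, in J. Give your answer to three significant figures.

q = 10100 J

q = m c ΔT = 205.4 × 0.863 × (82.0 − 24.8)
q = 205.4 × 0.863 × 57.2 = 10140 J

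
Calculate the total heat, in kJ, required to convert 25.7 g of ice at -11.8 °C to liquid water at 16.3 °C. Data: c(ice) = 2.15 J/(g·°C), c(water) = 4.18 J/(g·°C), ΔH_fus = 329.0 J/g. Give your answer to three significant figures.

q = 10.9 kJ

q1 (heat ice -11.8→0.0 °C): 25.7 × 2.15 × 11.8 = 652 J
q2 (melt at 0 °C): 25.7 × 329.0 = 8455 J
q3 (heat water 0.0→16.3 °C): 25.7 × 4.18 × 16.3 = 1751 J
Total: 652 + 8455 + 1751 = 10858 J = 10.9 kJ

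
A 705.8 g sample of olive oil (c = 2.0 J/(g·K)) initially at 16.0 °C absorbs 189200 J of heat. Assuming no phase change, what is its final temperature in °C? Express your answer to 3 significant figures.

ΔT = q / (m c) = 189200 / (705.8 × 2.0) = 134.0 °C
T_f = 16.0 + 134.0 = 150.0 °C

T_f = 150 °C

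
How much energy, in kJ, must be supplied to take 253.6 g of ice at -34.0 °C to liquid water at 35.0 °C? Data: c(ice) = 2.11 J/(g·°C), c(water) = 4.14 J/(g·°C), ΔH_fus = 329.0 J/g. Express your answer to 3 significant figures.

q = 138 kJ

q1 (heat ice -34.0→0.0 °C): 253.6 × 2.11 × 34.0 = 18193 J
q2 (melt at 0 °C): 253.6 × 329.0 = 83434 J
q3 (heat water 0.0→35.0 °C): 253.6 × 4.14 × 35.0 = 36747 J
Total: 18193 + 83434 + 36747 = 138374 J = 138 kJ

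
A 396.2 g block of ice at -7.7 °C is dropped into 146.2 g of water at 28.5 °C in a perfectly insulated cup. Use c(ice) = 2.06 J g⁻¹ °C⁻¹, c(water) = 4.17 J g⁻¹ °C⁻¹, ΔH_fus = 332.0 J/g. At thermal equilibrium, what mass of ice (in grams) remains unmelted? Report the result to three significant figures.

Heat to warm all ice to 0 °C: 396.2×2.06×7.7 = 6284.5 J
Heat released by water cooling to 0 °C: 146.2×4.17×28.5 = 17375 J
17375 J < 6284.5 + 396.2×332.0 = 137822.9 J, so not all ice melts; final T = 0 °C.
Heat left for melting: 17375 − 6284.5 = 11090.5 J
Mass melted = 11090.5 / 332.0 = 33.41 g
Ice remaining = 396.2 − 33.41 = 362.79 g

m_ice remaining = 363 g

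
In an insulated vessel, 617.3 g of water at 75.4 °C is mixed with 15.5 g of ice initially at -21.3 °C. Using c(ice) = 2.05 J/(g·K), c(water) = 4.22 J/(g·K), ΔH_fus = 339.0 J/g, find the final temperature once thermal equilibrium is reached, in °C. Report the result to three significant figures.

Heat to bring ice to 0 °C and melt it: q₁ = 15.5×2.05×21.3 + 15.5×339.0 = 5931.3 J
Heat the water can supply cooling to 0 °C: 617.3×4.22×75.4 = 196417 J > q₁, so all ice melts.
Energy balance: 617.3×4.22×(75.4 − T) = 5931.3 + 15.5×4.22×(T − 0)
2605.006(75.4 − T) = 5931.3 + 65.41 T
196417 − 5931.3 = 2670.416 T
T = 190485.7 / 2670.416 = 71.33 °C

T_f = 71.3 °C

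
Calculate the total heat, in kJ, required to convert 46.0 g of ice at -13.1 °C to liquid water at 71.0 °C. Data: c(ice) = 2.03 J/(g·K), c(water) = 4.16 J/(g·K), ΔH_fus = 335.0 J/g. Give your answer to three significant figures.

q = 30.2 kJ

q1 (heat ice -13.1→0.0 °C): 46.0 × 2.03 × 13.1 = 1223 J
q2 (melt at 0 °C): 46.0 × 335.0 = 15410 J
q3 (heat water 0.0→71.0 °C): 46.0 × 4.16 × 71.0 = 13587 J
Total: 1223 + 15410 + 13587 = 30220 J = 30.2 kJ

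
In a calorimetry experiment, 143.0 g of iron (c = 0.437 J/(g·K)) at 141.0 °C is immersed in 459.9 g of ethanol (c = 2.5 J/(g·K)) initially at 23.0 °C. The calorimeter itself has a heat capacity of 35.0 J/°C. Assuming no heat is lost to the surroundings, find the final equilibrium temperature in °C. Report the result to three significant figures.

T_f = 28.9 °C

Heat lost by iron = heat gained by ethanol + calorimeter.
(143.0)(0.437)(141.0 − T) = [(459.9)(2.5) + 35.0](T − 23.0)
62.491 (141.0 − T) = 1184.75 (T − 23.0)
8811.2 − 62.491 T = 1184.75 T − 27249
36060.2 = 1247.241 T
T = 28.91 °C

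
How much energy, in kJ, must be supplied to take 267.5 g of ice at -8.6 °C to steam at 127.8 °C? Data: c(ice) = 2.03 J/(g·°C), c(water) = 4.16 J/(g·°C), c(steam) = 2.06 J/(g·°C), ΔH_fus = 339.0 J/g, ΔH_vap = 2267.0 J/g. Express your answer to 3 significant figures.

q = 828 kJ

q1 (heat ice -8.6→0.0 °C): 267.5 × 2.03 × 8.6 = 4670 J
q2 (melt at 0 °C): 267.5 × 339.0 = 90683 J
q3 (heat water 0.0→100.0 °C): 267.5 × 4.16 × 100.0 = 111280 J
q4 (vaporize at 100 °C): 267.5 × 2267.0 = 606423 J
q5 (heat steam 100.0→127.8 °C): 267.5 × 2.06 × 27.8 = 15319 J
Total: 4670 + 90683 + 111280 + 606423 + 15319 = 828375 J = 828 kJ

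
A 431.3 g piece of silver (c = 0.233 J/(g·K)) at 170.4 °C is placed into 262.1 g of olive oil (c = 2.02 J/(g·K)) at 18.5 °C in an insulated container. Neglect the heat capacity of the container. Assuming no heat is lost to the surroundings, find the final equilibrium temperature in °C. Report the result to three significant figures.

T_f = 42.7 °C

Heat lost by silver = heat gained by olive oil.
(431.3)(0.233)(170.4 − T) = (262.1)(2.02)(T − 18.5)
100.4929 (170.4 − T) = 529.442 (T − 18.5)
17124 − 100.4929 T = 529.442 T − 9794.7
26918.7 = 629.9349 T
T = 42.73 °C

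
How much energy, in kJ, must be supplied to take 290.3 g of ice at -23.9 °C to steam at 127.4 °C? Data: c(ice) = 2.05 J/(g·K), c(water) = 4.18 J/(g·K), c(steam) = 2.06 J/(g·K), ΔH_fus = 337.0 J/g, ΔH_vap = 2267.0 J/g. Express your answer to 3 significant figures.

q1 (heat ice -23.9→0.0 °C): 290.3 × 2.05 × 23.9 = 14223 J
q2 (melt at 0 °C): 290.3 × 337.0 = 97831 J
q3 (heat water 0.0→100.0 °C): 290.3 × 4.18 × 100.0 = 121345 J
q4 (vaporize at 100 °C): 290.3 × 2267.0 = 658110 J
q5 (heat steam 100.0→127.4 °C): 290.3 × 2.06 × 27.4 = 16386 J
Total: 14223 + 97831 + 121345 + 658110 + 16386 = 907895 J = 908 kJ

q = 908 kJ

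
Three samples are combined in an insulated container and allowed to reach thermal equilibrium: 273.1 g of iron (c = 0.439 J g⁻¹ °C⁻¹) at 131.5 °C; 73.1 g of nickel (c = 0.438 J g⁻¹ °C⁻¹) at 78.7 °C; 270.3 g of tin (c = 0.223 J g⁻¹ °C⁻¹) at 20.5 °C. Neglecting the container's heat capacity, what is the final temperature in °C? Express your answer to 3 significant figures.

T_f = 92.0 °C

Σ mᵢcᵢ(T − Tᵢ) = 0  ⇒  T = Σ mᵢcᵢTᵢ / Σ mᵢcᵢ
Σ mᵢcᵢ = 273.1×0.439 + 73.1×0.438 + 270.3×0.223 = 212.1856
Σ mᵢcᵢTᵢ = 119.8909×131.5 + 32.0178×78.7 + 60.2769×20.5 = 19521
T = 19521 / 212.1856 = 92.00 °C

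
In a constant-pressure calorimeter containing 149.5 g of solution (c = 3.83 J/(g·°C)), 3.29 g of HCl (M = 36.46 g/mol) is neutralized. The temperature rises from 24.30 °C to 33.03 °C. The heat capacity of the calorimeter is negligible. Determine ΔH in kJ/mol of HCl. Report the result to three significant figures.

|ΔT| = |33.03 − 24.30| = 8.73 °C
|q_surr| = (149.5 × 3.83) × 8.73 = 572.585 × 8.73 = 4999 J
n(HCl) = 3.29 / 36.46 = 0.09024 mol
Temperature rose, so q_rxn = −|q_surr| = -4.999 kJ
ΔH = q_rxn / n = -55.40 kJ/mol

ΔH = -55.4 kJ/mol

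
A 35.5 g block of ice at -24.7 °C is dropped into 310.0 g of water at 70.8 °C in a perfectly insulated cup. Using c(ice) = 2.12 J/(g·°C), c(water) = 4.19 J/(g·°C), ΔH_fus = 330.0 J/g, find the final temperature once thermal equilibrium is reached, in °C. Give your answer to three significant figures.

Heat to bring ice to 0 °C and melt it: q₁ = 35.5×2.12×24.7 + 35.5×330.0 = 13574 J
Heat the water can supply cooling to 0 °C: 310.0×4.19×70.8 = 91962.1 J > q₁, so all ice melts.
Energy balance: 310.0×4.19×(70.8 − T) = 13574 + 35.5×4.19×(T − 0)
1298.9(70.8 − T) = 13574 + 148.745 T
91962.1 − 13574 = 1447.645 T
T = 78388.1 / 1447.645 = 54.149 °C

T_f = 54.1 °C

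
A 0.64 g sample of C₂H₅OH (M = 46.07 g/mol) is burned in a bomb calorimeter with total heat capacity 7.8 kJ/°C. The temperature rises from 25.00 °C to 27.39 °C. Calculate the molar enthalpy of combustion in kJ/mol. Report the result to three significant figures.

ΔH = -1340 kJ/mol

ΔT = 27.39 − 25.00 = 2.39 °C
q_cal = C_cal × ΔT = 7.8 × 2.39 = 18.642 kJ
n = 0.64 / 46.07 = 0.01389 mol
q_rxn = −q_cal = -18.642 kJ
ΔH = -18.642 / 0.01389 = -1342 kJ/mol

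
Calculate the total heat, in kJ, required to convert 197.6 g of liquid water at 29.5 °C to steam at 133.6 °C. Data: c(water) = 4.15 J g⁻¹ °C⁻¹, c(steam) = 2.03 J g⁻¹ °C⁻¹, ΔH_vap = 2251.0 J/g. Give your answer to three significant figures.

q = 516 kJ

q1 (heat water 29.5→100.0 °C): 197.6 × 4.15 × 70.5 = 57813 J
q2 (vaporize at 100 °C): 197.6 × 2251.0 = 444798 J
q3 (heat steam 100.0→133.6 °C): 197.6 × 2.03 × 33.6 = 13478 J
Total: 57813 + 444798 + 13478 = 516089 J = 516 kJ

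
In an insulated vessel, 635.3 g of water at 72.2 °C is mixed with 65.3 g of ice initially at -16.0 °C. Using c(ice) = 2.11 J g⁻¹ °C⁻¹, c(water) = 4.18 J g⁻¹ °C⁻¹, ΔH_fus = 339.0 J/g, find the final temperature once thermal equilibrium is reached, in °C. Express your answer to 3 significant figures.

T_f = 57.2 °C

Heat to bring ice to 0 °C and melt it: q₁ = 65.3×2.11×16.0 + 65.3×339.0 = 24341 J
Heat the water can supply cooling to 0 °C: 635.3×4.18×72.2 = 191731 J > q₁, so all ice melts.
Energy balance: 635.3×4.18×(72.2 − T) = 24341 + 65.3×4.18×(T − 0)
2655.554(72.2 − T) = 24341 + 272.954 T
191731 − 24341 = 2928.508 T
T = 167390 / 2928.508 = 57.16 °C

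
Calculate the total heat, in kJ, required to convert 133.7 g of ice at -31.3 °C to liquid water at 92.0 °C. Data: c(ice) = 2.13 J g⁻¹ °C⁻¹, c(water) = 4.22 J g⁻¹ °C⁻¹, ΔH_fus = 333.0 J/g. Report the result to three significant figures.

q = 105 kJ

q1 (heat ice -31.3→0.0 °C): 133.7 × 2.13 × 31.3 = 8914 J
q2 (melt at 0 °C): 133.7 × 333.0 = 44522 J
q3 (heat water 0.0→92.0 °C): 133.7 × 4.22 × 92.0 = 51908 J
Total: 8914 + 44522 + 51908 = 105344 J = 105 kJ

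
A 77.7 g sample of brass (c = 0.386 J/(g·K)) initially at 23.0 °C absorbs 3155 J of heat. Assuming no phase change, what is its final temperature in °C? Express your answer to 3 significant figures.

T_f = 128 °C

ΔT = q / (m c) = 3155 / (77.7 × 0.386) = 105.2 °C
T_f = 23.0 + 105.2 = 128.2 °C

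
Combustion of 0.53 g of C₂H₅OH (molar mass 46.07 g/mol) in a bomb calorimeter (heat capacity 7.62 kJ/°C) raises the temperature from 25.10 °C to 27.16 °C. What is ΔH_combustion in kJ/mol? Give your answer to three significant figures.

ΔH = -1360 kJ/mol

ΔT = 27.16 − 25.10 = 2.06 °C
q_cal = C_cal × ΔT = 7.62 × 2.06 = 15.6972 kJ
n = 0.53 / 46.07 = 0.01150 mol
q_rxn = −q_cal = -15.6972 kJ
ΔH = -15.6972 / 0.01150 = -1364.97 kJ/mol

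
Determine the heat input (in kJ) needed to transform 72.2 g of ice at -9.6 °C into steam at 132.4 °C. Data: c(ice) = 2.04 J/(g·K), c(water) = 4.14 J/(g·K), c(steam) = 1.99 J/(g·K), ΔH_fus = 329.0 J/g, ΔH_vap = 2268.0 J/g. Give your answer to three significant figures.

q = 223 kJ

q1 (heat ice -9.6→0.0 °C): 72.2 × 2.04 × 9.6 = 1414 J
q2 (melt at 0 °C): 72.2 × 329.0 = 23754 J
q3 (heat water 0.0→100.0 °C): 72.2 × 4.14 × 100.0 = 29891 J
q4 (vaporize at 100 °C): 72.2 × 2268.0 = 163750 J
q5 (heat steam 100.0→132.4 °C): 72.2 × 1.99 × 32.4 = 4655 J
Total: 1414 + 23754 + 29891 + 163750 + 4655 = 223464 J = 223 kJ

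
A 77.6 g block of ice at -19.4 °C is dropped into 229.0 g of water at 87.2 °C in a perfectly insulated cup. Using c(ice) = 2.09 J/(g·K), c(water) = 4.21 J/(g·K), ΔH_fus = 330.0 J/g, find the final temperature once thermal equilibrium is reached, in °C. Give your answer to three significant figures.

Heat to bring ice to 0 °C and melt it: q₁ = 77.6×2.09×19.4 + 77.6×330.0 = 28754 J
Heat the water can supply cooling to 0 °C: 229.0×4.21×87.2 = 84068.6 J > q₁, so all ice melts.
Energy balance: 229.0×4.21×(87.2 − T) = 28754 + 77.6×4.21×(T − 0)
964.09(87.2 − T) = 28754 + 326.696 T
84068.6 − 28754 = 1290.786 T
T = 55314.6 / 1290.786 = 42.85 °C

T_f = 42.9 °C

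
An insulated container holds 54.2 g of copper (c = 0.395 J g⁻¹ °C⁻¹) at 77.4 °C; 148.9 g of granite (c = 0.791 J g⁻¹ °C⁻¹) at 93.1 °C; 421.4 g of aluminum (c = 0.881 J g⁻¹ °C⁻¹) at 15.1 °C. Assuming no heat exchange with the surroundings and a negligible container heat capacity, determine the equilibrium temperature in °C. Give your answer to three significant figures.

T_f = 35.7 °C

Σ mᵢcᵢ(T − Tᵢ) = 0  ⇒  T = Σ mᵢcᵢTᵢ / Σ mᵢcᵢ
Σ mᵢcᵢ = 54.2×0.395 + 148.9×0.791 + 421.4×0.881 = 510.4423
Σ mᵢcᵢTᵢ = 21.409×77.4 + 117.7799×93.1 + 371.2534×15.1 = 18228
T = 18228 / 510.4423 = 35.71 °C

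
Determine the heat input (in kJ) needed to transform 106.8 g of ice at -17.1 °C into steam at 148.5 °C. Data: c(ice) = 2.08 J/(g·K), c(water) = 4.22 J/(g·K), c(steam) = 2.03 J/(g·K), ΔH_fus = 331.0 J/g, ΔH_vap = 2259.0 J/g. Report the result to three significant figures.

q = 336 kJ

q1 (heat ice -17.1→0.0 °C): 106.8 × 2.08 × 17.1 = 3799 J
q2 (melt at 0 °C): 106.8 × 331.0 = 35351 J
q3 (heat water 0.0→100.0 °C): 106.8 × 4.22 × 100.0 = 45070 J
q4 (vaporize at 100 °C): 106.8 × 2259.0 = 241261 J
q5 (heat steam 100.0→148.5 °C): 106.8 × 2.03 × 48.5 = 10515 J
Total: 3799 + 35351 + 45070 + 241261 + 10515 = 335996 J = 336 kJ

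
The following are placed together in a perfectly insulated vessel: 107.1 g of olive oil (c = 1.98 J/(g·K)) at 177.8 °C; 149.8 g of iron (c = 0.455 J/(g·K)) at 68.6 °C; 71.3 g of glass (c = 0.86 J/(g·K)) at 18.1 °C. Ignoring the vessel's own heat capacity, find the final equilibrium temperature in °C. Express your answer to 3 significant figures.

T_f = 127 °C

Σ mᵢcᵢ(T − Tᵢ) = 0  ⇒  T = Σ mᵢcᵢTᵢ / Σ mᵢcᵢ
Σ mᵢcᵢ = 107.1×1.98 + 149.8×0.455 + 71.3×0.86 = 341.535
Σ mᵢcᵢTᵢ = 212.058×177.8 + 68.159×68.6 + 61.318×18.1 = 43489
T = 43489 / 341.535 = 127.3 °C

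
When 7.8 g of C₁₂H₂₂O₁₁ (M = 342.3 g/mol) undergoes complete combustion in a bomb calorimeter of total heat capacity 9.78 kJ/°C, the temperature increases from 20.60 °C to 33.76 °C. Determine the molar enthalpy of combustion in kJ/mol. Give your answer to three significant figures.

ΔT = 33.76 − 20.60 = 13.16 °C
q_cal = C_cal × ΔT = 9.78 × 13.16 = 128.7048 kJ
n = 7.8 / 342.3 = 0.02279 mol
q_rxn = −q_cal = -128.7048 kJ
ΔH = -128.7048 / 0.02279 = -5647 kJ/mol

ΔH = -5650 kJ/mol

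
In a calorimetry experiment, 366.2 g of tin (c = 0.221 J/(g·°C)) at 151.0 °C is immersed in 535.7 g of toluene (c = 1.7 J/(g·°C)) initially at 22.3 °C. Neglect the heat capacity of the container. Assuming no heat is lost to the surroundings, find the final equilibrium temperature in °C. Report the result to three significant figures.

T_f = 32.8 °C

Heat lost by tin = heat gained by toluene.
(366.2)(0.221)(151.0 − T) = (535.7)(1.7)(T − 22.3)
80.9302 (151.0 − T) = 910.69 (T − 22.3)
12220 − 80.9302 T = 910.69 T − 20308
32528 = 991.6202 T
T = 32.80 °C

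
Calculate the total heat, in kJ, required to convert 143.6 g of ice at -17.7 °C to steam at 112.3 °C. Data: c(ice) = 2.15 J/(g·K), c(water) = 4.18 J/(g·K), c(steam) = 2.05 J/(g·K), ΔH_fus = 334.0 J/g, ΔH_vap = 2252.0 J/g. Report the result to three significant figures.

q = 440 kJ

q1 (heat ice -17.7→0.0 °C): 143.6 × 2.15 × 17.7 = 5465 J
q2 (melt at 0 °C): 143.6 × 334.0 = 47962 J
q3 (heat water 0.0→100.0 °C): 143.6 × 4.18 × 100.0 = 60025 J
q4 (vaporize at 100 °C): 143.6 × 2252.0 = 323387 J
q5 (heat steam 100.0→112.3 °C): 143.6 × 2.05 × 12.3 = 3621 J
Total: 5465 + 47962 + 60025 + 323387 + 3621 = 440460 J = 440 kJ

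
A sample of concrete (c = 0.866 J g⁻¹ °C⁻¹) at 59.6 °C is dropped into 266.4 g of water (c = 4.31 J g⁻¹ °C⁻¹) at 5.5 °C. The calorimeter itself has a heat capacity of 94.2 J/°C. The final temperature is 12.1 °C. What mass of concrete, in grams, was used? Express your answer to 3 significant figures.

q_gained = (266.4 × 4.31 + 94.2) × (12.1 − 5.5) = 8200 J
q_lost = m × 0.866 × (59.6 − 12.1) = 41.135 m
m = 8200 / 41.135 = 199 g

m = 199 g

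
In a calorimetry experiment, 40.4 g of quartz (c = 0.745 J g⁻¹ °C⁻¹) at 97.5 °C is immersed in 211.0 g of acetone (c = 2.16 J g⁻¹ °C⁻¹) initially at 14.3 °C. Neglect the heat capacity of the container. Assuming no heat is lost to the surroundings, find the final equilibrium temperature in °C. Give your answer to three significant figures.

T_f = 19.5 °C

Heat lost by quartz = heat gained by acetone.
(40.4)(0.745)(97.5 − T) = (211.0)(2.16)(T − 14.3)
30.098 (97.5 − T) = 455.76 (T − 14.3)
2934.6 − 30.098 T = 455.76 T − 6517.4
9452.0 = 485.858 T
T = 19.45 °C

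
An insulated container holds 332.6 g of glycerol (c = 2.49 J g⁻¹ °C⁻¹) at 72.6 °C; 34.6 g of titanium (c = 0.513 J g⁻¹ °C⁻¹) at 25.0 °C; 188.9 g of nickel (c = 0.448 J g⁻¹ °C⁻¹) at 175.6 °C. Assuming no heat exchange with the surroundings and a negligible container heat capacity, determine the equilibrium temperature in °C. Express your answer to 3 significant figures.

T_f = 81.1 °C

Σ mᵢcᵢ(T − Tᵢ) = 0  ⇒  T = Σ mᵢcᵢTᵢ / Σ mᵢcᵢ
Σ mᵢcᵢ = 332.6×2.49 + 34.6×0.513 + 188.9×0.448 = 930.5510
Σ mᵢcᵢTᵢ = 828.174×72.6 + 17.7498×25.0 + 84.6272×175.6 = 75430
T = 75430 / 930.5510 = 81.06 °C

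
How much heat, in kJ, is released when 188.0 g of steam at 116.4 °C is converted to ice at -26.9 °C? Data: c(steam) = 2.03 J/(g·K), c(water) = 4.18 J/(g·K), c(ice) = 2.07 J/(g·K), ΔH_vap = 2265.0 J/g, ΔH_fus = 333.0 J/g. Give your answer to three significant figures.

q1 (cool steam 116.4→100 °C): 188.0 × 2.03 × 16.4 = 6259 J
q2 (condense at 100 °C): 188.0 × 2265.0 = 425820 J
q3 (cool water 100→0 °C): 188.0 × 4.18 × 100.0 = 78584 J
q4 (freeze at 0 °C): 188.0 × 333.0 = 62604 J
q5 (cool ice 0→-26.9 °C): 188.0 × 2.07 × 26.9 = 10468 J
Total: 6259 + 425820 + 78584 + 62604 + 10468 = 583735 J = 584 kJ

q = 584 kJ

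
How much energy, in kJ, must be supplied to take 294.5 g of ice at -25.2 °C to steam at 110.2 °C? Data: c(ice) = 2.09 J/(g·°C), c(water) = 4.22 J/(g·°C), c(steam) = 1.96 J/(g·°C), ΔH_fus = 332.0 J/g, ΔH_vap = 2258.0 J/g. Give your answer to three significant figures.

q = 908 kJ

q1 (heat ice -25.2→0.0 °C): 294.5 × 2.09 × 25.2 = 15511 J
q2 (melt at 0 °C): 294.5 × 332.0 = 97774 J
q3 (heat water 0.0→100.0 °C): 294.5 × 4.22 × 100.0 = 124279 J
q4 (vaporize at 100 °C): 294.5 × 2258.0 = 664981 J
q5 (heat steam 100.0→110.2 °C): 294.5 × 1.96 × 10.2 = 5888 J
Total: 15511 + 97774 + 124279 + 664981 + 5888 = 908433 J = 908 kJ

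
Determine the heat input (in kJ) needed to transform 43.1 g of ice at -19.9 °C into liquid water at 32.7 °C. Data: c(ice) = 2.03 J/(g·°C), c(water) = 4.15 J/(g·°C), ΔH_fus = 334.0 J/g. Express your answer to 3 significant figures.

q = 22.0 kJ

q1 (heat ice -19.9→0.0 °C): 43.1 × 2.03 × 19.9 = 1741 J
q2 (melt at 0 °C): 43.1 × 334.0 = 14395 J
q3 (heat water 0.0→32.7 °C): 43.1 × 4.15 × 32.7 = 5849 J
Total: 1741 + 14395 + 5849 = 21985 J = 22.0 kJ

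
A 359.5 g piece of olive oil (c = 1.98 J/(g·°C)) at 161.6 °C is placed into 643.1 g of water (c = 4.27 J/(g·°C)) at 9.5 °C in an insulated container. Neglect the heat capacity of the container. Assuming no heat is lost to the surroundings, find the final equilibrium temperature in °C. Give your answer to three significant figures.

Heat lost by olive oil = heat gained by water.
(359.5)(1.98)(161.6 − T) = (643.1)(4.27)(T − 9.5)
711.81 (161.6 − T) = 2746.037 (T − 9.5)
115030 − 711.81 T = 2746.037 T − 26087
141117 = 3457.847 T
T = 40.81 °C

T_f = 40.8 °C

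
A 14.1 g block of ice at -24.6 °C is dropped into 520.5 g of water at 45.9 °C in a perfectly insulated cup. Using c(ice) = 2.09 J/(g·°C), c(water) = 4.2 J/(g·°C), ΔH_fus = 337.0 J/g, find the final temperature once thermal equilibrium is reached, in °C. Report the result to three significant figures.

T_f = 42.3 °C

Heat to bring ice to 0 °C and melt it: q₁ = 14.1×2.09×24.6 + 14.1×337.0 = 5476.6 J
Heat the water can supply cooling to 0 °C: 520.5×4.2×45.9 = 100342 J > q₁, so all ice melts.
Energy balance: 520.5×4.2×(45.9 − T) = 5476.6 + 14.1×4.2×(T − 0)
2186.1(45.9 − T) = 5476.6 + 59.22 T
100342 − 5476.6 = 2245.32 T
T = 94865.4 / 2245.32 = 42.25 °C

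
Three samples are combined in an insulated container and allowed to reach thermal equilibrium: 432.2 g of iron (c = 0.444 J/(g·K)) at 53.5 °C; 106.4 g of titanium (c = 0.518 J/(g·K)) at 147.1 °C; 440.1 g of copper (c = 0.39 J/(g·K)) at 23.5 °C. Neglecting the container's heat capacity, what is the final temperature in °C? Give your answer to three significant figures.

T_f = 53.5 °C

Σ mᵢcᵢ(T − Tᵢ) = 0  ⇒  T = Σ mᵢcᵢTᵢ / Σ mᵢcᵢ
Σ mᵢcᵢ = 432.2×0.444 + 106.4×0.518 + 440.1×0.39 = 418.6510
Σ mᵢcᵢTᵢ = 191.8968×53.5 + 55.1152×147.1 + 171.639×23.5 = 22407
T = 22407 / 418.6510 = 53.52 °C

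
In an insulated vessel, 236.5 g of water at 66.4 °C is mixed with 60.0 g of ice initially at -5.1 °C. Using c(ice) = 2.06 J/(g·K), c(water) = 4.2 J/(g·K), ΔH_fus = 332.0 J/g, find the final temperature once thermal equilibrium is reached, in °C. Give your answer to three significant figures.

Heat to bring ice to 0 °C and melt it: q₁ = 60.0×2.06×5.1 + 60.0×332.0 = 20550 J
Heat the water can supply cooling to 0 °C: 236.5×4.2×66.4 = 65955.1 J > q₁, so all ice melts.
Energy balance: 236.5×4.2×(66.4 − T) = 20550 + 60.0×4.2×(T − 0)
993.3(66.4 − T) = 20550 + 252 T
65955.1 − 20550 = 1245.3 T
T = 45405.1 / 1245.3 = 36.46 °C

T_f = 36.5 °C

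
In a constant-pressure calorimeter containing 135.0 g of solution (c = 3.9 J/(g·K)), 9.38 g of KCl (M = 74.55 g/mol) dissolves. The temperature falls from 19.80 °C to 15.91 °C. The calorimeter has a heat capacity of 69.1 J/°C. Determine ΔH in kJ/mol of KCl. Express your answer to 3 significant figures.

|ΔT| = |15.91 − 19.80| = 3.89 °C
|q_surr| = (135.0 × 3.9 + 69.1) × 3.89 = 595.6 × 3.89 = 2317 J
n(KCl) = 9.38 / 74.55 = 0.1258 mol
Temperature fell, so q_rxn = +|q_surr| = 2.317 kJ
ΔH = q_rxn / n = 18.42 kJ/mol

ΔH = 18.4 kJ/mol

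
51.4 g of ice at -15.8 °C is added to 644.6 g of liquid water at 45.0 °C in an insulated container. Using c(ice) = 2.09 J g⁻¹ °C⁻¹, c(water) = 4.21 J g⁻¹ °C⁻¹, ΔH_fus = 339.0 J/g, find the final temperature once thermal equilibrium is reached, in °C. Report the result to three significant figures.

Heat to bring ice to 0 °C and melt it: q₁ = 51.4×2.09×15.8 + 51.4×339.0 = 19122 J
Heat the water can supply cooling to 0 °C: 644.6×4.21×45.0 = 122119 J > q₁, so all ice melts.
Energy balance: 644.6×4.21×(45.0 − T) = 19122 + 51.4×4.21×(T − 0)
2713.766(45.0 − T) = 19122 + 216.394 T
122119 − 19122 = 2930.160 T
T = 102997 / 2930.160 = 35.15 °C

T_f = 35.2 °C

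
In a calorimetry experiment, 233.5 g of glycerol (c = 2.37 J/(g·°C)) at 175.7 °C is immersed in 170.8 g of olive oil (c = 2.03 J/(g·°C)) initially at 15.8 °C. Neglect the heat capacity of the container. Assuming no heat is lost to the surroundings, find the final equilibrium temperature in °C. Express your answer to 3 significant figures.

T_f = 114 °C

Heat lost by glycerol = heat gained by olive oil.
(233.5)(2.37)(175.7 − T) = (170.8)(2.03)(T − 15.8)
553.395 (175.7 − T) = 346.724 (T − 15.8)
97232 − 553.395 T = 346.724 T − 5478.2
102710.2 = 900.119 T
T = 114.1 °C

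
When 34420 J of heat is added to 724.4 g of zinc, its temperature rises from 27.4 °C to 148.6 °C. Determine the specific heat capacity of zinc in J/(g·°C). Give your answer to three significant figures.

c = q / (m ΔT) = 34420 / (724.4 × 121.2)
c = 34420 / 87797.28 = 0.392 J/(g·°C)

c = 0.392 J/(g·°C)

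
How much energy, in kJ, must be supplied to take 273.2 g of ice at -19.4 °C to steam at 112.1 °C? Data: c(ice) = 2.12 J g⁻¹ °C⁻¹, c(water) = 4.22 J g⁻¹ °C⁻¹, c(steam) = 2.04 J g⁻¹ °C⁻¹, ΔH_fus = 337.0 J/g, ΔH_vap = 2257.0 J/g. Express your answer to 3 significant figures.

q = 842 kJ

q1 (heat ice -19.4→0.0 °C): 273.2 × 2.12 × 19.4 = 11236 J
q2 (melt at 0 °C): 273.2 × 337.0 = 92068 J
q3 (heat water 0.0→100.0 °C): 273.2 × 4.22 × 100.0 = 115290 J
q4 (vaporize at 100 °C): 273.2 × 2257.0 = 616612 J
q5 (heat steam 100.0→112.1 °C): 273.2 × 2.04 × 12.1 = 6744 J
Total: 11236 + 92068 + 115290 + 616612 + 6744 = 841950 J = 842 kJ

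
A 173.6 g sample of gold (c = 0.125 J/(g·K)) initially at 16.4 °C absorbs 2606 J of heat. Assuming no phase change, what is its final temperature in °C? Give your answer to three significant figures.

ΔT = q / (m c) = 2606 / (173.6 × 0.125) = 120.09 °C
T_f = 16.4 + 120.09 = 136.49 °C

T_f = 136 °C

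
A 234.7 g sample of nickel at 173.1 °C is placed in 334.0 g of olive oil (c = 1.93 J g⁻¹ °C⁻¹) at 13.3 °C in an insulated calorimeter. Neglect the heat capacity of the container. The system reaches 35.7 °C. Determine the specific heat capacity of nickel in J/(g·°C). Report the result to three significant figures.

c = 0.448 J/(g·°C)

q_gained = (334.0 × 1.93) × (35.7 − 13.3) = 14440 J
q_lost = 234.7 × c × (173.1 − 35.7) = 32247.78 c
Set equal: c = 14440 / 32247.78 = 0.448 J/(g·°C)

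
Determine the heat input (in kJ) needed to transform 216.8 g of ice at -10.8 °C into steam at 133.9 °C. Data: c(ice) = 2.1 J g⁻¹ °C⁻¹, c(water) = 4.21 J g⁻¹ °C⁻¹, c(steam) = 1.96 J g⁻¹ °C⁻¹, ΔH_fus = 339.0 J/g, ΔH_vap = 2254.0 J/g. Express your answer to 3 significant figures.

q = 673 kJ

q1 (heat ice -10.8→0.0 °C): 216.8 × 2.1 × 10.8 = 4917 J
q2 (melt at 0 °C): 216.8 × 339.0 = 73495 J
q3 (heat water 0.0→100.0 °C): 216.8 × 4.21 × 100.0 = 91273 J
q4 (vaporize at 100 °C): 216.8 × 2254.0 = 488667 J
q5 (heat steam 100.0→133.9 °C): 216.8 × 1.96 × 33.9 = 14405 J
Total: 4917 + 73495 + 91273 + 488667 + 14405 = 672757 J = 673 kJ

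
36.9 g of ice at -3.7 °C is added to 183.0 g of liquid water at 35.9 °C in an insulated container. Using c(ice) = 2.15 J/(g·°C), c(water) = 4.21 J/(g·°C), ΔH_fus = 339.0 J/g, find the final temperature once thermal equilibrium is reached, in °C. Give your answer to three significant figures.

Heat to bring ice to 0 °C and melt it: q₁ = 36.9×2.15×3.7 + 36.9×339.0 = 12803 J
Heat the water can supply cooling to 0 °C: 183.0×4.21×35.9 = 27658.4 J > q₁, so all ice melts.
Energy balance: 183.0×4.21×(35.9 − T) = 12803 + 36.9×4.21×(T − 0)
770.43(35.9 − T) = 12803 + 155.349 T
27658.4 − 12803 = 925.779 T
T = 14855.4 / 925.779 = 16.046 °C

T_f = 16.0 °C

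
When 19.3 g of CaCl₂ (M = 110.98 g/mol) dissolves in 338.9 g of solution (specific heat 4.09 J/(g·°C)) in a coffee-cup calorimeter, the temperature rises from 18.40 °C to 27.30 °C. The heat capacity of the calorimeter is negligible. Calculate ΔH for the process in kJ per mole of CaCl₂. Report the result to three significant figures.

|ΔT| = |27.30 − 18.40| = 8.90 °C
|q_surr| = (338.9 × 4.09) × 8.90 = 1386.101 × 8.90 = 12336 J
n(CaCl₂) = 19.3 / 110.98 = 0.17391 mol
Temperature rose, so q_rxn = −|q_surr| = -12.336 kJ
ΔH = q_rxn / n = -70.93 kJ/mol

ΔH = -70.9 kJ/mol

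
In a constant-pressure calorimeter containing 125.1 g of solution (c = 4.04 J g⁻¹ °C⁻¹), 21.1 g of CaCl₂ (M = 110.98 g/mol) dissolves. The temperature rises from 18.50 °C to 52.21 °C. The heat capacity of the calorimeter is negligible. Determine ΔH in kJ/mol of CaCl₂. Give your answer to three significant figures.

ΔH = -89.6 kJ/mol

|ΔT| = |52.21 − 18.50| = 33.71 °C
|q_surr| = (125.1 × 4.04) × 33.71 = 505.404 × 33.71 = 17040 J
n(CaCl₂) = 21.1 / 110.98 = 0.1901 mol
Temperature rose, so q_rxn = −|q_surr| = -17.04 kJ
ΔH = q_rxn / n = -89.64 kJ/mol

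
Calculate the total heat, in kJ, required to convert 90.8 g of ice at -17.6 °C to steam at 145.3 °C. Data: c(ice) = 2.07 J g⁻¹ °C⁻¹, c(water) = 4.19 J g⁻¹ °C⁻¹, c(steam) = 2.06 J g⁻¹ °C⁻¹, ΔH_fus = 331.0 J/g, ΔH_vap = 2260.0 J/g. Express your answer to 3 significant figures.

q = 285 kJ

q1 (heat ice -17.6→0.0 °C): 90.8 × 2.07 × 17.6 = 3308 J
q2 (melt at 0 °C): 90.8 × 331.0 = 30055 J
q3 (heat water 0.0→100.0 °C): 90.8 × 4.19 × 100.0 = 38045 J
q4 (vaporize at 100 °C): 90.8 × 2260.0 = 205208 J
q5 (heat steam 100.0→145.3 °C): 90.8 × 2.06 × 45.3 = 8473 J
Total: 3308 + 30055 + 38045 + 205208 + 8473 = 285089 J = 285 kJ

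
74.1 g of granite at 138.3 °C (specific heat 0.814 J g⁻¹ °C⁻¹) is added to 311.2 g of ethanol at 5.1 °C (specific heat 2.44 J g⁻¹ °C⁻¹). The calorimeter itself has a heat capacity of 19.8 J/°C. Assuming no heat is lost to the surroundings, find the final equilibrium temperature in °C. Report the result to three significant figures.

Heat lost by granite = heat gained by ethanol + calorimeter.
(74.1)(0.814)(138.3 − T) = [(311.2)(2.44) + 19.8](T − 5.1)
60.3174 (138.3 − T) = 779.128 (T − 5.1)
8341.9 − 60.3174 T = 779.128 T − 3973.6
12315.5 = 839.4454 T
T = 14.67 °C

T_f = 14.7 °C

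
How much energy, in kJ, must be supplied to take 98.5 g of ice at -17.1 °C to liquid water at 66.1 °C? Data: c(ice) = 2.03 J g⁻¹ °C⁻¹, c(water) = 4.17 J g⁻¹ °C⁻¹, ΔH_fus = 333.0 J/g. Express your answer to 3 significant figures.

q = 63.4 kJ

q1 (heat ice -17.1→0.0 °C): 98.5 × 2.03 × 17.1 = 3419 J
q2 (melt at 0 °C): 98.5 × 333.0 = 32801 J
q3 (heat water 0.0→66.1 °C): 98.5 × 4.17 × 66.1 = 27150 J
Total: 3419 + 32801 + 27150 = 63370 J = 63.4 kJ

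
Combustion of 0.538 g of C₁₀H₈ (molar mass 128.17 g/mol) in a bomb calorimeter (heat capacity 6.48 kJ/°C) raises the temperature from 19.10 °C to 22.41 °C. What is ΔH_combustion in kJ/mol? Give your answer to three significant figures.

ΔH = -5110 kJ/mol

ΔT = 22.41 − 19.10 = 3.31 °C
q_cal = C_cal × ΔT = 6.48 × 3.31 = 21.4488 kJ
n = 0.538 / 128.17 = 0.004198 mol
q_rxn = −q_cal = -21.4488 kJ
ΔH = -21.4488 / 0.004198 = -5109 kJ/mol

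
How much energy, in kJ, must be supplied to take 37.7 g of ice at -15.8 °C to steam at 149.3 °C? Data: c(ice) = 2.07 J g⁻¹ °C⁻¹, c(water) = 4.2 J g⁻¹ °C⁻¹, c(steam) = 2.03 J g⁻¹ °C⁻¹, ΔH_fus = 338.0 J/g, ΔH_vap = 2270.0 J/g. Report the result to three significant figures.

q = 119 kJ

q1 (heat ice -15.8→0.0 °C): 37.7 × 2.07 × 15.8 = 1233 J
q2 (melt at 0 °C): 37.7 × 338.0 = 12743 J
q3 (heat water 0.0→100.0 °C): 37.7 × 4.2 × 100.0 = 15834 J
q4 (vaporize at 100 °C): 37.7 × 2270.0 = 85579 J
q5 (heat steam 100.0→149.3 °C): 37.7 × 2.03 × 49.3 = 3773 J
Total: 1233 + 12743 + 15834 + 85579 + 3773 = 119162 J = 119 kJ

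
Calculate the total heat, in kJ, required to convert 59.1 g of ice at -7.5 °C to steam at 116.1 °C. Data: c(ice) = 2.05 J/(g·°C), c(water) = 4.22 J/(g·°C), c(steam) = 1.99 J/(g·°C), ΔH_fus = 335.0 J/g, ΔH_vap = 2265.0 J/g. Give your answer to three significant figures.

q1 (heat ice -7.5→0.0 °C): 59.1 × 2.05 × 7.5 = 909 J
q2 (melt at 0 °C): 59.1 × 335.0 = 19799 J
q3 (heat water 0.0→100.0 °C): 59.1 × 4.22 × 100.0 = 24940 J
q4 (vaporize at 100 °C): 59.1 × 2265.0 = 133862 J
q5 (heat steam 100.0→116.1 °C): 59.1 × 1.99 × 16.1 = 1894 J
Total: 909 + 19799 + 24940 + 133862 + 1894 = 181404 J = 181 kJ

q = 181 kJ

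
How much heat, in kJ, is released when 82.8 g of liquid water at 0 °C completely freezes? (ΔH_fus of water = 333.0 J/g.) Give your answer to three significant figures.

q = 27.6 kJ

q = m × ΔH_fus = 82.8 × 333.0 = 27570 J = 27.6 kJ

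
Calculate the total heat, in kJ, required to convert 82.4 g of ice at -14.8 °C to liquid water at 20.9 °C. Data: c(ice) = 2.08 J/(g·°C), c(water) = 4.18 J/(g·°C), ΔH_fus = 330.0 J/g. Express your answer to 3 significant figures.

q = 36.9 kJ

q1 (heat ice -14.8→0.0 °C): 82.4 × 2.08 × 14.8 = 2537 J
q2 (melt at 0 °C): 82.4 × 330.0 = 27192 J
q3 (heat water 0.0→20.9 °C): 82.4 × 4.18 × 20.9 = 7199 J
Total: 2537 + 27192 + 7199 = 36928 J = 36.9 kJ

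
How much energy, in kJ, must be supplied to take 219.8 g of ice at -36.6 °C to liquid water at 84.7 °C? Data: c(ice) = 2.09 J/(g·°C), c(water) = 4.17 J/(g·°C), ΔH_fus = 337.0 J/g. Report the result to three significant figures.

q1 (heat ice -36.6→0.0 °C): 219.8 × 2.09 × 36.6 = 16813 J
q2 (melt at 0 °C): 219.8 × 337.0 = 74073 J
q3 (heat water 0.0→84.7 °C): 219.8 × 4.17 × 84.7 = 77633 J
Total: 16813 + 74073 + 77633 = 168519 J = 169 kJ

q = 169 kJ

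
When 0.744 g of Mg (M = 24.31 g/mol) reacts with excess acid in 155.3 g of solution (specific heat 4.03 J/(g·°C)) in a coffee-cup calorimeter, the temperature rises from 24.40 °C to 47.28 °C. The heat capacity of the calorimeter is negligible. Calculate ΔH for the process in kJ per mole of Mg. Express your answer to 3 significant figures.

|ΔT| = |47.28 − 24.40| = 22.88 °C
|q_surr| = (155.3 × 4.03) × 22.88 = 625.859 × 22.88 = 14320 J
n(Mg) = 0.744 / 24.31 = 0.03060 mol
Temperature rose, so q_rxn = −|q_surr| = -14.32 kJ
ΔH = q_rxn / n = -468.0 kJ/mol

ΔH = -468 kJ/mol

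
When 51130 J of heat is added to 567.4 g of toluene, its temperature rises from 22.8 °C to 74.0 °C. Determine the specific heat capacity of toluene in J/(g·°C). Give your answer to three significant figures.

c = 1.76 J/(g·°C)

c = q / (m ΔT) = 51130 / (567.4 × 51.2)
c = 51130 / 29050.88 = 1.76 J/(g·°C)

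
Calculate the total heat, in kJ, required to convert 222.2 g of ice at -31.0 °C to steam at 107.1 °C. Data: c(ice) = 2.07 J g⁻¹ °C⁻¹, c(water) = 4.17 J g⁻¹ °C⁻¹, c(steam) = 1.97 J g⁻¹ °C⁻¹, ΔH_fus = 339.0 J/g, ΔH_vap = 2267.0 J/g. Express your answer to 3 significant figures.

q = 689 kJ

q1 (heat ice -31.0→0.0 °C): 222.2 × 2.07 × 31.0 = 14259 J
q2 (melt at 0 °C): 222.2 × 339.0 = 75326 J
q3 (heat water 0.0→100.0 °C): 222.2 × 4.17 × 100.0 = 92657 J
q4 (vaporize at 100 °C): 222.2 × 2267.0 = 503727 J
q5 (heat steam 100.0→107.1 °C): 222.2 × 1.97 × 7.1 = 3108 J
Total: 14259 + 75326 + 92657 + 503727 + 3108 = 689077 J = 689 kJ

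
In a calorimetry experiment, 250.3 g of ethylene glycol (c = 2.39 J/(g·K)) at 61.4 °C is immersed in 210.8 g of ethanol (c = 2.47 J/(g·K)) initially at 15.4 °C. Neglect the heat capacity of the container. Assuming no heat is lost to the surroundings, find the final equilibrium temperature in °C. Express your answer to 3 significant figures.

T_f = 40.0 °C

Heat lost by ethylene glycol = heat gained by ethanol.
(250.3)(2.39)(61.4 − T) = (210.8)(2.47)(T − 15.4)
598.217 (61.4 − T) = 520.676 (T − 15.4)
36731 − 598.217 T = 520.676 T − 8018.4
44749.4 = 1118.893 T
T = 39.99 °C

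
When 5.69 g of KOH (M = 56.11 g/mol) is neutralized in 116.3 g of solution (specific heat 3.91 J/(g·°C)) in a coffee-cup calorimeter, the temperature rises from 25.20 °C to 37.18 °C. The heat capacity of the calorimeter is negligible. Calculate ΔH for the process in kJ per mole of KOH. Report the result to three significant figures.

|ΔT| = |37.18 − 25.20| = 11.98 °C
|q_surr| = (116.3 × 3.91) × 11.98 = 454.733 × 11.98 = 5448 J
n(KOH) = 5.69 / 56.11 = 0.1014 mol
Temperature rose, so q_rxn = −|q_surr| = -5.448 kJ
ΔH = q_rxn / n = -53.73 kJ/mol

ΔH = -53.7 kJ/mol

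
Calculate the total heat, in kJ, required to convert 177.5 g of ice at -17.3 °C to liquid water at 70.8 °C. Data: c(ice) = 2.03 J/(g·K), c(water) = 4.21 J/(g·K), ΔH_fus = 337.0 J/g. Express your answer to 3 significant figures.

q1 (heat ice -17.3→0.0 °C): 177.5 × 2.03 × 17.3 = 6234 J
q2 (melt at 0 °C): 177.5 × 337.0 = 59818 J
q3 (heat water 0.0→70.8 °C): 177.5 × 4.21 × 70.8 = 52907 J
Total: 6234 + 59818 + 52907 = 118959 J = 119 kJ

q = 119 kJ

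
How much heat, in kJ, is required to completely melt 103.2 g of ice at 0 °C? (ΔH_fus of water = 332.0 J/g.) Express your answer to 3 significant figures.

q = 34.3 kJ

q = m × ΔH_fus = 103.2 × 332.0 = 34260 J = 34.3 kJ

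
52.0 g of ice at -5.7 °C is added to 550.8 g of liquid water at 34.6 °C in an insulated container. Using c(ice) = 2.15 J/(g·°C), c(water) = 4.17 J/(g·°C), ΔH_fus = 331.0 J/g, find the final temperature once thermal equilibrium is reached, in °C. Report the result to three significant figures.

T_f = 24.5 °C

Heat to bring ice to 0 °C and melt it: q₁ = 52.0×2.15×5.7 + 52.0×331.0 = 17849 J
Heat the water can supply cooling to 0 °C: 550.8×4.17×34.6 = 79470.5 J > q₁, so all ice melts.
Energy balance: 550.8×4.17×(34.6 − T) = 17849 + 52.0×4.17×(T − 0)
2296.836(34.6 − T) = 17849 + 216.84 T
79470.5 − 17849 = 2513.676 T
T = 61621.5 / 2513.676 = 24.51 °C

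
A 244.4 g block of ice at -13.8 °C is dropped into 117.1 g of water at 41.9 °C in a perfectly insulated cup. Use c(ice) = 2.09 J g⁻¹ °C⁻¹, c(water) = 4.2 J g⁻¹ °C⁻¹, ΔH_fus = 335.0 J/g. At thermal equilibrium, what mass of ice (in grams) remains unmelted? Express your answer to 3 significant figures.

m_ice remaining = 204 g

Heat to warm all ice to 0 °C: 244.4×2.09×13.8 = 7049.0 J
Heat released by water cooling to 0 °C: 117.1×4.2×41.9 = 20607 J
20607 J < 7049.0 + 244.4×335.0 = 88923.0 J, so not all ice melts; final T = 0 °C.
Heat left for melting: 20607 − 7049.0 = 13558.0 J
Mass melted = 13558.0 / 335.0 = 40.47 g
Ice remaining = 244.4 − 40.47 = 203.93 g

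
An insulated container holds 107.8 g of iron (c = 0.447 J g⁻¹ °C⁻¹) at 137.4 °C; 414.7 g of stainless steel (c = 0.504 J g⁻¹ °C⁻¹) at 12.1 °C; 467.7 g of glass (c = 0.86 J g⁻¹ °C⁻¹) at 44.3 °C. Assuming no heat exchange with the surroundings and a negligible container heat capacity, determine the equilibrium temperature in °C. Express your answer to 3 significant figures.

T_f = 40.9 °C

Σ mᵢcᵢ(T − Tᵢ) = 0  ⇒  T = Σ mᵢcᵢTᵢ / Σ mᵢcᵢ
Σ mᵢcᵢ = 107.8×0.447 + 414.7×0.504 + 467.7×0.86 = 659.4174
Σ mᵢcᵢTᵢ = 48.1866×137.4 + 209.0088×12.1 + 402.222×44.3 = 26968
T = 26968 / 659.4174 = 40.90 °C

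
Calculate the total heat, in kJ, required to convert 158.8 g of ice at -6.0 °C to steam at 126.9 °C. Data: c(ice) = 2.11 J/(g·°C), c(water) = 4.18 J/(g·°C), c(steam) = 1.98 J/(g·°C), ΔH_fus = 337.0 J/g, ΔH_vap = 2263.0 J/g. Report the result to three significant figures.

q = 490 kJ

q1 (heat ice -6.0→0.0 °C): 158.8 × 2.11 × 6.0 = 2010 J
q2 (melt at 0 °C): 158.8 × 337.0 = 53516 J
q3 (heat water 0.0→100.0 °C): 158.8 × 4.18 × 100.0 = 66378 J
q4 (vaporize at 100 °C): 158.8 × 2263.0 = 359364 J
q5 (heat steam 100.0→126.9 °C): 158.8 × 1.98 × 26.9 = 8458 J
Total: 2010 + 53516 + 66378 + 359364 + 8458 = 489726 J = 490 kJ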